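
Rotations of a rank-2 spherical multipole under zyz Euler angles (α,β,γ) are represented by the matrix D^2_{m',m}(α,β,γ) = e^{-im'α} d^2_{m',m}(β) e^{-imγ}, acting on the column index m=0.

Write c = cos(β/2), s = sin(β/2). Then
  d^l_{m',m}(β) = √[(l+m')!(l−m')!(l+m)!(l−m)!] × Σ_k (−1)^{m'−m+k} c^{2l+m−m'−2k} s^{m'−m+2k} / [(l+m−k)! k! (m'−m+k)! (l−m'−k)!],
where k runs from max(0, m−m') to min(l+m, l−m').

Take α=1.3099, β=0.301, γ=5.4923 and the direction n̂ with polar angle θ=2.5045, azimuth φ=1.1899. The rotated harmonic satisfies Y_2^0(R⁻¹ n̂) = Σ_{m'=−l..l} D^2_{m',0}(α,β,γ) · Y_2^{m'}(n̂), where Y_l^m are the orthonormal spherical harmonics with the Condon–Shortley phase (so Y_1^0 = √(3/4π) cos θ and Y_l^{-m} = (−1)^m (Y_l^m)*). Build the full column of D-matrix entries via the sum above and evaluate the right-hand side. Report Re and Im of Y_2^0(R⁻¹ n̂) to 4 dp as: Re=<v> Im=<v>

Need the full column D^2_{m',0} for m'=−2..2 at α=1.3099, β=0.301, γ=5.4923.
cos(β/2)=0.988696, sin(β/2)=0.149932
d^2_{-2,0}: single k=2 term ⇒ +0.053826;  D = -0.046663+0.026829i
d^2_{-1,0}: k∈[1..2] ⇒ +0.354944 -0.008163 = +0.346782;  D = +0.089451+0.335046i
d^2_{0,0}: k∈[0..2] ⇒ +0.955546 -0.087898 +0.000505 = +0.868154;  D = +0.868154+0.000000i
d^2_{1,0}: k∈[0..1] ⇒ -0.354944 +0.008163 = -0.346782;  D = -0.089451+0.335046i
d^2_{2,0}: single k=0 term ⇒ +0.053826;  D = -0.046663-0.026829i
Y_2^{m'}(θ=2.5045,φ=1.1899) and Σ D·Y over m':
  (-0.0467+0.0268i)·(-0.0989-0.0943i)  (+0.0895+0.3350i)·(-0.1373+0.3429i)  (+0.8682+0.0000i)·(+0.2960+0.0000i)  (-0.0895+0.3350i)·(+0.1373+0.3429i)  (-0.0467-0.0268i)·(-0.0989+0.0943i)
Y_2^0(R⁻¹ n̂) = +0.016876-0.000000i

Re=0.0169 Im=0.0000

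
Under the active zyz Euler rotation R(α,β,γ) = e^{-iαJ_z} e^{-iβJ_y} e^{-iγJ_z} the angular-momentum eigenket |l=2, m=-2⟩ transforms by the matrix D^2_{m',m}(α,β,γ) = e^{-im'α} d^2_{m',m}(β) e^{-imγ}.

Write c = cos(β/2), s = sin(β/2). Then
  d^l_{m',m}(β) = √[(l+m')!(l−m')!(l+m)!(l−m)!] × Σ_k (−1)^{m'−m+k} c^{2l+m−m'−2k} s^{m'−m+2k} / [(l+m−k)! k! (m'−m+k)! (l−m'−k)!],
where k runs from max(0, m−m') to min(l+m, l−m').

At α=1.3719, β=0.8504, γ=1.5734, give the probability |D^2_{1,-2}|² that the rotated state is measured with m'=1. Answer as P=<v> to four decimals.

P=0.0164

Split into d^2_{1,-2}(β=0.8504) × two z-phases.
c=cos(0.8504/2)=0.910956, s=sin(0.8504/2)=0.412503; N=√[6·1·1·24]=12.000000
k: max(0,(-2)−(1))=0 … min(2+(-2),2−(1))=0
  k=0: (−1)^3·12.0000/(6)·0.9110^1·0.4125^3 = -0.127882
d^2_{1,-2}(0.8504) = -0.127882
|D^2_{1,-2}|² = |d^2_{1,-2}(β)|² = (-0.127882)² = 0.016354 (the z-rotation phases have unit modulus)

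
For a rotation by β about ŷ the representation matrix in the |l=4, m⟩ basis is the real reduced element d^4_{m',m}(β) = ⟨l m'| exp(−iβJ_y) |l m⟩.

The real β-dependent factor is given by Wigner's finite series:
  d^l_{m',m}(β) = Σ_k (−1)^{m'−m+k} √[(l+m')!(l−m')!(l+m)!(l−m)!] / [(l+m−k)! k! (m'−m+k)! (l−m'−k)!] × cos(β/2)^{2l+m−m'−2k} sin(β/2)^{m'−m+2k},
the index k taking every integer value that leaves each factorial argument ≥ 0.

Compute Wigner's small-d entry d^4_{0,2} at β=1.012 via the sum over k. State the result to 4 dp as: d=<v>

d=0.2750

d^4_{0,2}(β=1.012) via Wigner's sum:
Half-angle: c=0.874690, s=0.484682. N=√(24·24·720·2)=910.735966
k: max(0,(2)−(0))=2 … min(4+(2),4−(0))=4
  k=2: (−1)^0·910.7360/(96)·0.8747^6·0.4847^2 = +0.998071
  k=3: (−1)^1·910.7360/(36)·0.8747^4·0.4847^4 = -0.817214
  k=4: (−1)^2·910.7360/(96)·0.8747^2·0.4847^6 = +0.094096
d^4_{0,2}(1.012) = +0.998071 -0.817214 +0.094096 = +0.274953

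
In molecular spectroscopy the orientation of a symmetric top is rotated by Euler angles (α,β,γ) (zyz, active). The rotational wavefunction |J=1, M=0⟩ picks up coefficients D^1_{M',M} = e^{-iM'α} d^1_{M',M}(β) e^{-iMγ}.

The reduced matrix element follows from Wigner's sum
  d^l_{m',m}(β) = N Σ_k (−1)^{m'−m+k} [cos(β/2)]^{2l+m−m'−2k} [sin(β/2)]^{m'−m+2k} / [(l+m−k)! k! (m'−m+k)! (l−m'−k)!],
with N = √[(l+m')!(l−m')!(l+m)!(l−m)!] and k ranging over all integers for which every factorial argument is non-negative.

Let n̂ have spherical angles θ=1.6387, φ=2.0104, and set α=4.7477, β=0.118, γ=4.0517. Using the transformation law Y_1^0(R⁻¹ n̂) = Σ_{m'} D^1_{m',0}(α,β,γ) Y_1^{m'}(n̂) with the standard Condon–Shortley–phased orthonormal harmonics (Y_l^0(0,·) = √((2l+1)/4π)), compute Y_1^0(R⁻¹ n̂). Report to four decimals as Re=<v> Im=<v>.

Need the full column D^1_{m',0} for m'=−1..1 at α=4.7477, β=0.118, γ=4.0517.
cos(β/2)=0.998260, sin(β/2)=0.058966
d^1_{-1,0}: single k=1 term ⇒ +0.083245;  D = +0.002939-0.083193i
d^1_{0,0}: k∈[0..1] ⇒ +0.996523 -0.003477 = +0.993046;  D = +0.993046+0.000000i
d^1_{1,0}: single k=0 term ⇒ -0.083245;  D = -0.002939-0.083193i
Y_1^{m'}(θ=1.6387,φ=2.0104) and Σ D·Y over m':
  (+0.0029-0.0832i)·(-0.1467-0.3119i)  (+0.9930+0.0000i)·(-0.0332+0.0000i)  (-0.0029-0.0832i)·(+0.1467-0.3119i)
Y_1^0(R⁻¹ n̂) = -0.085684+0.000000i

Re=-0.0857 Im=0.0000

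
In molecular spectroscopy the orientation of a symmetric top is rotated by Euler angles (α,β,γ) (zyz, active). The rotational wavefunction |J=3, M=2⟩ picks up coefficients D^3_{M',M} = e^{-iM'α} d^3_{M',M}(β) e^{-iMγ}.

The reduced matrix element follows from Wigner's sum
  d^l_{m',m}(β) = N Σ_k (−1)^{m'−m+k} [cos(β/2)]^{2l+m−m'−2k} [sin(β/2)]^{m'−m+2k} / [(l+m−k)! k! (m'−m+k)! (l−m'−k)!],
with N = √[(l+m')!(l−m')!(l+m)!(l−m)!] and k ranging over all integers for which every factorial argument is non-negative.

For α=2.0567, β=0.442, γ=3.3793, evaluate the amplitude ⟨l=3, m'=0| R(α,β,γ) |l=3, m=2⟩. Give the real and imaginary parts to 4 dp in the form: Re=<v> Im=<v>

Re=0.2013 Im=-0.1037

Split into d^3_{0,2}(β=0.442) × two z-phases.
With c≡cos(β/2)=0.975679 and s≡sin(β/2)=0.219205, N=[6·6·120·1]^{1/2}=65.726707
k∈{2,3} keeps every argument non-negative
  k=2: (−1)^0·65.7267/(12)·0.9757^4·0.2192^2 = +0.238501
  k=3: (−1)^1·65.7267/(12)·0.9757^2·0.2192^4 = -0.012039
d^3_{0,2}(0.442) = +0.238501 -0.012039 = +0.226462
Attach z-rotation phases: D = e^{-i(0)(2.0567)}·(+0.226462)·e^{-i(2)(3.3793)} = +0.201348-0.103654i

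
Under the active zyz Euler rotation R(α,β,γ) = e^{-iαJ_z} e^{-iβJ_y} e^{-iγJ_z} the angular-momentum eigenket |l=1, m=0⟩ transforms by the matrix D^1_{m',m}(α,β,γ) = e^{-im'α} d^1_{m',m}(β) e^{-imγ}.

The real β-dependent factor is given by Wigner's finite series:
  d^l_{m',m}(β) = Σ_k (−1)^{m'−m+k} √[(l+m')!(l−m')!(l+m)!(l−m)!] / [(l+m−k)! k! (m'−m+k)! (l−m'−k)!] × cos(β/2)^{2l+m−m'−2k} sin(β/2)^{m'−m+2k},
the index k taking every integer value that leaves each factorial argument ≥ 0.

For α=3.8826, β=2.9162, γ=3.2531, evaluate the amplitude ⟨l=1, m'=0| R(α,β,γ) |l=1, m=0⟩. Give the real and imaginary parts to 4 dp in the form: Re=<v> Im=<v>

Split into d^1_{0,0}(β=2.9162) × two z-phases.
With c≡cos(β/2)=0.112458 and s≡sin(β/2)=0.993656, N=[1·1·1·1]^{1/2}=1.000000
k: max(0,(0)−(0))=0 … min(1+(0),1−(0))=1
  k=0: (−1)^0·1.0000/(1)·0.1125^2·0.9937^0 = +0.012647
  k=1: (−1)^1·1.0000/(1)·0.1125^0·0.9937^2 = -0.987353
d^1_{0,0}(2.9162) = +0.012647 -0.987353 = -0.974706
Phases: e^{-i·(0)·3.8826}=+1.000000+0.000000i, e^{-i·(0)·3.2531}=+1.000000+0.000000i ⇒ D=-0.974706+0.000000i

Re=-0.9747 Im=0.0000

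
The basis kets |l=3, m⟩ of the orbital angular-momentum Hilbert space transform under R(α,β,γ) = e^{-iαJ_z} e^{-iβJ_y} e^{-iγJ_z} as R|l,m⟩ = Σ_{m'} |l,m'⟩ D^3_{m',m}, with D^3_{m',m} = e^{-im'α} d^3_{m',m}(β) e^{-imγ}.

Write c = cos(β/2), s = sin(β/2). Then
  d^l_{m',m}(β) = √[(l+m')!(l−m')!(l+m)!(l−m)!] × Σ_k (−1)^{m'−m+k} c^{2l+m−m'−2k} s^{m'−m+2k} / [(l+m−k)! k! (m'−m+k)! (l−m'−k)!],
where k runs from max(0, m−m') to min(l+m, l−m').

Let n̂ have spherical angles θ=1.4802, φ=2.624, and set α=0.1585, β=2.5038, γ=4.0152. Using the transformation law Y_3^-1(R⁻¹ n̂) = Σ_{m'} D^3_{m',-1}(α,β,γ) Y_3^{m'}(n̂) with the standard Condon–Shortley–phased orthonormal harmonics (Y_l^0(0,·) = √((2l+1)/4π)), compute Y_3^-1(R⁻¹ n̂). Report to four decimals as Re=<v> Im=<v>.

Re=-0.1179 Im=-0.0052

Need the full column D^3_{m',-1} for m'=−3..3 at α=0.1585, β=2.5038, γ=4.0152.
cos(β/2)=0.313519, sin(β/2)=0.949582
d^3_{-3,-1}: single k=2 term ⇒ +0.033742;  D = -0.007419-0.032916i
d^3_{-2,-1}: k∈[1..2] ⇒ +0.009096 -0.166885 = -0.157789;  D = +0.058555+0.146522i
d^3_{-1,-1}: k∈[0..2] ⇒ +0.000950 -0.069696 +0.479522 = +0.410775;  D = -0.210732-0.352602i
d^3_{0,-1}: k∈[0..2] ⇒ -0.009964 +0.274220 -0.838526 = -0.574270;  D = +0.368719+0.440264i
d^3_{1,-1}: k∈[0..2] ⇒ +0.052272 -0.639362 +0.733153 = +0.146064;  D = -0.110281-0.095774i
d^3_{2,-1}: k∈[0..1] ⇒ -0.166885 +0.765466 = +0.598581;  D = -0.508226-0.316235i
d^3_{3,-1}: single k=0 term ⇒ +0.309530;  D = -0.285323-0.119997i
Y_3^{m'}(θ=1.4802,φ=2.624) and Σ D·Y over m':
  (-0.0074-0.0329i)·(-0.0074-0.4120i)  (+0.0586+0.1465i)·(+0.0468+0.0789i)  (-0.2107-0.3526i)·(+0.2682+0.1527i)  (+0.3687+0.4403i)·(-0.0999+0.0000i)  (-0.1103-0.0958i)·(-0.2682+0.1527i)  (-0.5082-0.3162i)·(+0.0468-0.0789i)  (-0.2853-0.1200i)·(+0.0074-0.4120i)
Y_3^-1(R⁻¹ n̂) = -0.117911-0.005177i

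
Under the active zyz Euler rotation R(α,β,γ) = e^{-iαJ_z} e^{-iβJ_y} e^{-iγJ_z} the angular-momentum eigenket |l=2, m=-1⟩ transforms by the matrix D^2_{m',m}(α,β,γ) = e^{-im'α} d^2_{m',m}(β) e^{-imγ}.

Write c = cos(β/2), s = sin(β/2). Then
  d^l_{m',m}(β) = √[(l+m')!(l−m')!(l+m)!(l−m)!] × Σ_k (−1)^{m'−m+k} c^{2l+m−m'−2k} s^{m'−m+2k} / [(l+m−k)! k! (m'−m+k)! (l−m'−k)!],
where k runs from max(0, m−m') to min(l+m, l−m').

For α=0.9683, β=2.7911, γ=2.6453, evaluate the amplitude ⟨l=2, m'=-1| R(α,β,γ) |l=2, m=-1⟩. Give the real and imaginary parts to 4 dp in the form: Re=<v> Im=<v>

Split into d^2_{-1,-1}(β=2.7911) × two z-phases.
c=cos(2.7911/2)=0.174351, s=sin(2.7911/2)=0.984684; N=√[1·6·1·6]=6.000000
k: max(0,(-1)−(-1))=0 … min(2+(-1),2−(-1))=1
  k=0: (−1)^0·6.0000/(6)·0.1744^4·0.9847^0 = +0.000924
  k=1: (−1)^1·6.0000/(2)·0.1744^2·0.9847^2 = -0.088422
d^2_{-1,-1}(2.7911) = +0.000924 -0.088422 = -0.087498
D = (+0.566701+0.823924i)·(-0.087498)·(-0.879354+0.476169i) = +0.077931+0.039783i

Re=0.0779 Im=0.0398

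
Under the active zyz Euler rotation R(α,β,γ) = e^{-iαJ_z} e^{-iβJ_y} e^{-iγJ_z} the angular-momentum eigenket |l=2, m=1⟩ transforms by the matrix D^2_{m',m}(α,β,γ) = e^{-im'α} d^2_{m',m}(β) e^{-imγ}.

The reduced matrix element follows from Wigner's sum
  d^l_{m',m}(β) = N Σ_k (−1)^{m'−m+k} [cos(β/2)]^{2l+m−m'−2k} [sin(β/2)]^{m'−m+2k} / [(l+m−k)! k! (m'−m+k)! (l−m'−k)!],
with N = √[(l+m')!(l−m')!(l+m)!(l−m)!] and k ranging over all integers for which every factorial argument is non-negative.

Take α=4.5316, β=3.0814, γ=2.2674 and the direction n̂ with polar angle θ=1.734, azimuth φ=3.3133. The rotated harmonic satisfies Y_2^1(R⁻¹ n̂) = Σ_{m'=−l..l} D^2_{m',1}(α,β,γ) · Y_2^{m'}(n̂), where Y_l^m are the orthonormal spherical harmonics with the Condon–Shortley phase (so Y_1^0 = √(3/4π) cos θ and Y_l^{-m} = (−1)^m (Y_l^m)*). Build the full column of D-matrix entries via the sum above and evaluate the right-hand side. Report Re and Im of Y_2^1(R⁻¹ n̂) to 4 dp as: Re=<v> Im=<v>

Re=0.0703 Im=-0.1196

Need the full column D^2_{m',1} for m'=−2..2 at α=4.5316, β=3.0814, γ=2.2674.
cos(β/2)=0.030092, sin(β/2)=0.999547
d^2_{-2,1}: single k=3 term ⇒ +0.060102;  D = +0.052377+0.029477i
d^2_{-1,1}: k∈[2..3] ⇒ +0.002714 -0.998190 = -0.995476;  D = +0.636267-0.765595i
d^2_{0,1}: k∈[1..2] ⇒ +0.000067 -0.073609 = -0.073543;  D = +0.047186+0.056409i
d^2_{1,1}: k∈[0..1] ⇒ +0.000001 -0.002714 = -0.002713;  D = -0.002360+0.001338i
d^2_{2,1}: single k=0 term ⇒ -0.000054;  D = -0.000018-0.000051i
Y_2^{m'}(θ=1.734,φ=3.3133) and Σ D·Y over m':
  (+0.0524+0.0295i)·(+0.3541-0.1266i)  (+0.6363-0.7656i)·(+0.1220-0.0212i)  (+0.0472+0.0564i)·(-0.2904+0.0000i)  (-0.0024+0.0013i)·(-0.1220-0.0212i)  (-0.0000-0.0001i)·(+0.3541+0.1266i)
Y_2^1(R⁻¹ n̂) = +0.070338-0.119604i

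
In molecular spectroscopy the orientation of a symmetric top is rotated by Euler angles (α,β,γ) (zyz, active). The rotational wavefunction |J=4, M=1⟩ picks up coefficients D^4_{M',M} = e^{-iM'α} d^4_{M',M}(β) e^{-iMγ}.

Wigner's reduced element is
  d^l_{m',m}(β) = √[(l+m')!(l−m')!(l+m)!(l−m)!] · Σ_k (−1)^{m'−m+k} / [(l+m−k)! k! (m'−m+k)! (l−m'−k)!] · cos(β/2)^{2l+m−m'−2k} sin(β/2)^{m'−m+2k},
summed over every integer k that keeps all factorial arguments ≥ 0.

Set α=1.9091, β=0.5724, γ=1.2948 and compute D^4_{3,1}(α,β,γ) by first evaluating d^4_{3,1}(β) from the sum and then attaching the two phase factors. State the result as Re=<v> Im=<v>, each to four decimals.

First d^4_{3,1}(β=0.5724), then the phase factors e^{-i(3)α} and e^{-i(1)γ}:
With c≡cos(β/2)=0.959324 and s≡sin(β/2)=0.282309, N=[5040·1·120·6]^{1/2}=1904.940944
k∈{0,1} keeps every argument non-negative
  k=0: (−1)^2·1904.9409/(240)·0.9593^6·0.2823^2 = +0.493072
  k=1: (−1)^3·1904.9409/(144)·0.9593^4·0.2823^4 = -0.071167
d^4_{3,1}(0.5724) = +0.493072 -0.071167 = +0.421905
D = (+0.849434+0.527696i)·(+0.421905)·(+0.272506-0.962154i) = +0.311872-0.284147i

Re=0.3119 Im=-0.2841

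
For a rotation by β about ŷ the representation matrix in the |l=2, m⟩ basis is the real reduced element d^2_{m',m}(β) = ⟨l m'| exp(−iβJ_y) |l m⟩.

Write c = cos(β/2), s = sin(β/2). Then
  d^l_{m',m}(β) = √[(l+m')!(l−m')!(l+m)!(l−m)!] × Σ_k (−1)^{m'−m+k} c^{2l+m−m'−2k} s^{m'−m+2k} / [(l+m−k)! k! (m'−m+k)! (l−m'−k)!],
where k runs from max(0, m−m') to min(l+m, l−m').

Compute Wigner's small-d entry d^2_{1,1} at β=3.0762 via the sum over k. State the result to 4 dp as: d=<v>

d^2_{1,1}(β=3.0762) via Wigner's sum:
c=cos(3.0762/2)=0.032691, s=sin(3.0762/2)=0.999466; N=√[6·1·6·1]=6.000000
Admissible k: 0..1 (factorial args all ≥0)
  k=0: (−1)^0·6.0000/(6)·0.0327^4·0.9995^0 = +0.000001
  k=1: (−1)^1·6.0000/(2)·0.0327^2·0.9995^2 = -0.003203
d^2_{1,1}(3.0762) = +0.000001 -0.003203 = -0.003201

d=-0.0032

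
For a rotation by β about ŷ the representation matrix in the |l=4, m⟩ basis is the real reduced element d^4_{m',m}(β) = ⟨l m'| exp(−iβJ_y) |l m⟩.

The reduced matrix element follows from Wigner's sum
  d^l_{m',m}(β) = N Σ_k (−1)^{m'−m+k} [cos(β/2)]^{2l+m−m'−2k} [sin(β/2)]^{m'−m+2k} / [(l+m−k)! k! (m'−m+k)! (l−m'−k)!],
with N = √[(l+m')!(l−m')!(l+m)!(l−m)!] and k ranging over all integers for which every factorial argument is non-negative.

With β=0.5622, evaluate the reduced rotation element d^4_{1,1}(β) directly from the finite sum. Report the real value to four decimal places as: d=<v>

d=-0.0347

d^4_{1,1}(β=0.5622) via Wigner's sum:
c=cos(0.5622/2)=0.960751, s=sin(0.5622/2)=0.277413; N=√[120·6·120·6]=720.000000
k∈{0,1,2,3} keeps every argument non-negative
  k=0: (−1)^0·720.0000/(720)·0.9608^8·0.2774^0 = +0.725916
  k=1: (−1)^1·720.0000/(48)·0.9608^6·0.2774^2 = -0.907838
  k=2: (−1)^2·720.0000/(24)·0.9608^4·0.2774^4 = +0.151380
  k=3: (−1)^3·720.0000/(72)·0.9608^2·0.2774^6 = -0.004207
d^4_{1,1}(0.5622) = +0.725916 -0.907838 +0.151380 -0.004207 = -0.034749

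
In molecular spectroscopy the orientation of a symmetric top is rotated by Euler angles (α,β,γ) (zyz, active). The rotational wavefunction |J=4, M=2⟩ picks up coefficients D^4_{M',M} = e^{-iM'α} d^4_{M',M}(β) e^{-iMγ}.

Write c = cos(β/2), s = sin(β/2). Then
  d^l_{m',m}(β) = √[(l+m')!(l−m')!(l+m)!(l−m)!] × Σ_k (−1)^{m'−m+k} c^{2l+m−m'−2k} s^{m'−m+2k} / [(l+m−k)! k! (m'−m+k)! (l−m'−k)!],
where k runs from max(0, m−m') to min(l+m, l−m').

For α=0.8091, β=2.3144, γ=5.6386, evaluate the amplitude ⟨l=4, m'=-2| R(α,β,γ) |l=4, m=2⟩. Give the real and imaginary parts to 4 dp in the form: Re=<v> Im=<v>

First d^4_{-2,2}(β=2.3144), then the phase factors e^{-i(-2)α} and e^{-i(2)γ}:
With c≡cos(β/2)=0.401905 and s≡sin(β/2)=0.915681, N=[2·720·720·2]^{1/2}=1440.000000
k: max(0,(2)−(-2))=4 … min(4+(2),4−(-2))=6
  k=4: (−1)^0·1440.0000/(96)·0.4019^4·0.9157^4 = +0.275146
  k=5: (−1)^1·1440.0000/(120)·0.4019^2·0.9157^6 = -1.142600
  k=6: (−1)^2·1440.0000/(1440)·0.4019^0·0.9157^8 = +0.494259
d^4_{-2,2}(2.3144) = +0.275146 -1.142600 +0.494259 = -0.373195
Phases: e^{-i·(-2)·0.8091}=-0.047386+0.998877i, e^{-i·(2)·5.6386}=+0.277918+0.960605i ⇒ D=+0.363005-0.086614i

Re=0.3630 Im=-0.0866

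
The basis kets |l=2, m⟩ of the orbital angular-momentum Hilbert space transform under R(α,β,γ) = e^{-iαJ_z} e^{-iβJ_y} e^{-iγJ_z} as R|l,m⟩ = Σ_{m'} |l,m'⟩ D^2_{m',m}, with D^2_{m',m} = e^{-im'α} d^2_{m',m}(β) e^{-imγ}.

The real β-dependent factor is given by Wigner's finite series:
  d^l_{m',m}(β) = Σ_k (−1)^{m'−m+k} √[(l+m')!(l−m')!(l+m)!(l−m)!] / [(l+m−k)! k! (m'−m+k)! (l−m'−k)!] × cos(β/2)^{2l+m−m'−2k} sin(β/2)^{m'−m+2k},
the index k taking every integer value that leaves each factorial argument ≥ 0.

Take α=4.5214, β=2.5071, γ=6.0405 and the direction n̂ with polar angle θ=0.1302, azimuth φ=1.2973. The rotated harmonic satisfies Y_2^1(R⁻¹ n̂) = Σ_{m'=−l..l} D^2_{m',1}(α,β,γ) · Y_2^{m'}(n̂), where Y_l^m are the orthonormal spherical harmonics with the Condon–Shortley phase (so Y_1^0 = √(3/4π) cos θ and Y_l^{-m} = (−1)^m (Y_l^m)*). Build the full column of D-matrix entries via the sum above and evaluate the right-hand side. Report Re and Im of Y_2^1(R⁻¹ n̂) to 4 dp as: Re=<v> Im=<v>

Re=-0.3191 Im=-0.0715

Need the full column D^2_{m',1} for m'=−2..2 at α=4.5214, β=2.5071, γ=6.0405.
cos(β/2)=0.311951, sin(β/2)=0.950098
d^2_{-2,1}: single k=3 term ⇒ +0.535084;  D = -0.529902+0.074293i
d^2_{-1,1}: k∈[2..3] ⇒ +0.263531 -0.814843 = -0.551311;  D = -0.028488+0.550575i
d^2_{0,1}: k∈[1..2] ⇒ +0.070649 -0.655342 = -0.584693;  D = -0.567559-0.140508i
d^2_{1,1}: k∈[0..1] ⇒ +0.009470 -0.263531 = -0.254061;  D = +0.106759-0.230542i
d^2_{2,1}: single k=0 term ⇒ -0.057685;  D = +0.046791+0.033735i
Y_2^{m'}(θ=0.1302,φ=1.2973) and Σ D·Y over m':
  (-0.5299+0.0743i)·(-0.0056-0.0034i)  (-0.0285+0.5506i)·(+0.0269-0.0958i)  (-0.5676-0.1405i)·(+0.6148+0.0000i)  (+0.1068-0.2305i)·(-0.0269-0.0958i)  (+0.0468+0.0337i)·(-0.0056+0.0034i)
Y_2^1(R⁻¹ n̂) = -0.319119-0.071549i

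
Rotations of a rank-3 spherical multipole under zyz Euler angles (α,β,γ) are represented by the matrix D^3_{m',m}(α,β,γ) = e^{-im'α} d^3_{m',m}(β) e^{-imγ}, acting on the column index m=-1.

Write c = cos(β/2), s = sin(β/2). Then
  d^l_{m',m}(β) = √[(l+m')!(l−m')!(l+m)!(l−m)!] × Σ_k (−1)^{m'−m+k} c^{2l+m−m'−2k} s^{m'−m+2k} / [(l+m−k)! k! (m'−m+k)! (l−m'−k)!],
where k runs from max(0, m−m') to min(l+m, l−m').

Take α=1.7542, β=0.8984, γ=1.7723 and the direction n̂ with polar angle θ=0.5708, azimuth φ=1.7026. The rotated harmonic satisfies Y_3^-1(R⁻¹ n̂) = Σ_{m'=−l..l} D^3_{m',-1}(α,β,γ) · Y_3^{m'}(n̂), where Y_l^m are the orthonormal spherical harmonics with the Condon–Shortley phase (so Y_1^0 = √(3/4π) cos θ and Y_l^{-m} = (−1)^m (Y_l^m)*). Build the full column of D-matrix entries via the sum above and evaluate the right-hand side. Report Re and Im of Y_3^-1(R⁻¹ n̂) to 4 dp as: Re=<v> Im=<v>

Need the full column D^3_{m',-1} for m'=−3..3 at α=1.7542, β=0.8984, γ=1.7723.
cos(β/2)=0.900795, sin(β/2)=0.434245
d^3_{-3,-1}: single k=2 term ⇒ +0.480860;  D = +0.351277+0.328376i
d^3_{-2,-1}: k∈[1..2] ⇒ +0.814450 -0.378540 = +0.435909;  D = +0.234610-0.367389i
d^3_{-1,-1}: k∈[0..2] ⇒ +0.534263 -0.993261 +0.173118 = -0.285879;  D = +0.264962+0.107340i
d^3_{0,-1}: k∈[0..2] ⇒ -0.892185 +0.622005 -0.048183 = -0.318362;  D = +0.063718-0.311921i
d^3_{1,-1}: k∈[0..2] ⇒ +0.744945 -0.230824 +0.006705 = +0.520826;  D = +0.520741+0.009426i
d^3_{2,-1}: k∈[0..1] ⇒ -0.378540 +0.043985 = -0.334556;  D = +0.055052+0.329995i
d^3_{3,-1}: single k=0 term ⇒ +0.111747;  D = -0.105022+0.038182i
Y_3^{m'}(θ=0.5708,φ=1.7026) and Σ D·Y over m':
  (+0.3513+0.3284i)·(+0.0253+0.0607i)  (+0.2346-0.3674i)·(-0.2424+0.0654i)  (+0.2650+0.1073i)·(-0.0583-0.4397i)  (+0.0637-0.3119i)·(+0.1697+0.0000i)  (+0.5207+0.0094i)·(+0.0583-0.4397i)  (+0.0551+0.3300i)·(-0.2424-0.0654i)  (-0.1050+0.0382i)·(-0.0253+0.0607i)
Y_3^-1(R⁻¹ n̂) = +0.041786-0.361018i

Re=0.0418 Im=-0.3610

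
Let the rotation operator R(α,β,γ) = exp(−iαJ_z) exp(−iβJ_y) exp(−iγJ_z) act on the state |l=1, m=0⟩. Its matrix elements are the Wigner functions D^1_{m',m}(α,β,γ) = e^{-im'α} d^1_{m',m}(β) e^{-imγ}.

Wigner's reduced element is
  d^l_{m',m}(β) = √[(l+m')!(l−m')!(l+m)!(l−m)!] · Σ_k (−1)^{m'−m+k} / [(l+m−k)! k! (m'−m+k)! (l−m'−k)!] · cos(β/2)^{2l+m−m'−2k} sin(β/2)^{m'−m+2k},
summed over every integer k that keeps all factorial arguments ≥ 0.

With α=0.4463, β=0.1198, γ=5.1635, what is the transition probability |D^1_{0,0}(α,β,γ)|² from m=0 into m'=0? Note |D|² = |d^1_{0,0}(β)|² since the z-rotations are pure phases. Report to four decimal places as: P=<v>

P=0.9857

D^1_{0,0}(0.4463,0.1198,5.1635) = e^{-i·0·0.4463}·d^1_{0,0}(0.1198)·e^{-i·0·5.1635}. Compute d first:
Half-angle: c=0.998207, s=0.059864. N=√(1·1·1·1)=1.000000
k: max(0,(0)−(0))=0 … min(1+(0),1−(0))=1
  k=0: (−1)^0·1.0000/(1)·0.9982^2·0.0599^0 = +0.996416
  k=1: (−1)^1·1.0000/(1)·0.9982^0·0.0599^2 = -0.003584
d^1_{0,0}(0.1198) = +0.996416 -0.003584 = +0.992833
|D^1_{0,0}|² = |d^1_{0,0}(β)|² = (+0.992833)² = 0.985716 (the z-rotation phases have unit modulus)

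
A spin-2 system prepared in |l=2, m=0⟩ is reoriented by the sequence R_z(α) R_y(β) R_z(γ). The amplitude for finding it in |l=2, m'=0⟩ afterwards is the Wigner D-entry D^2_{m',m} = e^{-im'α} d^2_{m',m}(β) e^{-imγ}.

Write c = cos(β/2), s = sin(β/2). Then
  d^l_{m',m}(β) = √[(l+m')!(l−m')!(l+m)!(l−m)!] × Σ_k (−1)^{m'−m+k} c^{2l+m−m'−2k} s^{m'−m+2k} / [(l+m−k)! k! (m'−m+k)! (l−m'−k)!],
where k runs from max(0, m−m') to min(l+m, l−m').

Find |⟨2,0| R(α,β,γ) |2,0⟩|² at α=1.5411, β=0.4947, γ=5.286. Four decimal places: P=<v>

P=0.4381

D^2_{0,0}(1.5411,0.4947,5.286) = e^{-i·0·1.5411}·d^2_{0,0}(0.4947)·e^{-i·0·5.286}. Compute d first:
With c≡cos(β/2)=0.969565 and s≡sin(β/2)=0.244835, N=[2·2·2·2]^{1/2}=4.000000
The bounds max(0,m−m')=0 and min(l+m,l−m')=2 give 3 terms
  k=0: (−1)^0·4.0000/(4)·0.9696^4·0.2448^0 = +0.883705
  k=1: (−1)^1·4.0000/(1)·0.9696^2·0.2448^2 = -0.225404
  k=2: (−1)^2·4.0000/(4)·0.9696^0·0.2448^4 = +0.003593
d^2_{0,0}(0.4947) = +0.883705 -0.225404 +0.003593 = +0.661894
|D^2_{0,0}|² = |d^2_{0,0}(β)|² = (+0.661894)² = 0.438103 (the z-rotation phases have unit modulus)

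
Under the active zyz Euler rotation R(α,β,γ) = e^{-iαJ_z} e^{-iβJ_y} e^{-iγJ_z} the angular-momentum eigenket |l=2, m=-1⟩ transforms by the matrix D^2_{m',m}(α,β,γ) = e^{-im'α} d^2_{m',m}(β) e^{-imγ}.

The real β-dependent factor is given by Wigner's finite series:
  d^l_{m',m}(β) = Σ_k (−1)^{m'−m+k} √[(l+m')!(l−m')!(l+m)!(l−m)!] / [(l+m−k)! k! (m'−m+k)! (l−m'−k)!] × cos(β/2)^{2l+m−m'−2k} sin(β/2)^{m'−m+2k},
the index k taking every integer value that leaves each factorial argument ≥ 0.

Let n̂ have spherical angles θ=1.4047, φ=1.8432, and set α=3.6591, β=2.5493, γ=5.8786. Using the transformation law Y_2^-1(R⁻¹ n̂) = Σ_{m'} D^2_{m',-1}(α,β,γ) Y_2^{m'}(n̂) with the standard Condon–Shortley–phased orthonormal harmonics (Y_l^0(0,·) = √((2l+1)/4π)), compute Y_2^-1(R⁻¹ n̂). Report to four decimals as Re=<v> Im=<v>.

Re=-0.0992 Im=-0.1752

Need the full column D^2_{m',-1} for m'=−2..2 at α=3.6591, β=2.5493, γ=5.8786.
cos(β/2)=0.291836, sin(β/2)=0.956468
d^2_{-2,-1}: single k=1 term ⇒ +0.047547;  D = +0.038407+0.028028i
d^2_{-1,-1}: k∈[0..1] ⇒ +0.007254 -0.233745 = -0.226491;  D = +0.225048+0.025521i
d^2_{0,-1}: k∈[0..1] ⇒ -0.058232 +0.625499 = +0.567267;  D = +0.521469-0.223298i
d^2_{1,-1}: k∈[0..1] ⇒ +0.233745 -0.836917 = -0.603172;  D = +0.364409-0.480648i
d^2_{2,-1}: single k=0 term ⇒ -0.510718;  D = -0.066812+0.506329i
Y_2^{m'}(θ=1.4047,φ=1.8432) and Σ D·Y over m':
  (+0.0384+0.0280i)·(-0.3213+0.1947i)  (+0.2250+0.0255i)·(-0.0339-0.1213i)  (+0.5215-0.2233i)·(-0.2895+0.0000i)  (+0.3644-0.4806i)·(+0.0339-0.1213i)  (-0.0668+0.5063i)·(-0.3213-0.1947i)
Y_2^-1(R⁻¹ n̂) = -0.099215-0.175233i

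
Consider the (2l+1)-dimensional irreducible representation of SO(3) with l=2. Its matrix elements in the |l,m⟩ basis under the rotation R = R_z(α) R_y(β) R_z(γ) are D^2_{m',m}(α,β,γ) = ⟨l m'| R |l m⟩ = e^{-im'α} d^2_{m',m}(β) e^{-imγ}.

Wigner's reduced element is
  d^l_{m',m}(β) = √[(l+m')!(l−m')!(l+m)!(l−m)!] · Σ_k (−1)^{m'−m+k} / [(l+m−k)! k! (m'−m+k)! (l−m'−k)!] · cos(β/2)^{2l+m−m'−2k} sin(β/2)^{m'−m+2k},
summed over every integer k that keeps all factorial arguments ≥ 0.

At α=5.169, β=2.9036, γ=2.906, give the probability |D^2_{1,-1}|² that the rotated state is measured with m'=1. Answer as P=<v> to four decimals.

First d^2_{1,-1}(β=2.9036), then the phase factors e^{-i(1)α} and e^{-i(-1)γ}:
With c≡cos(β/2)=0.118716 and s≡sin(β/2)=0.992928, N=[6·1·1·6]^{1/2}=6.000000
k∈{0,1} keeps every argument non-negative
  k=0: (−1)^2·6.0000/(2)·0.1187^2·0.9929^2 = +0.041684
  k=1: (−1)^3·6.0000/(6)·0.1187^0·0.9929^4 = -0.972012
d^2_{1,-1}(2.9036) = +0.041684 -0.972012 = -0.930327
|D^2_{1,-1}|² = |d^2_{1,-1}(β)|² = (-0.930327)² = 0.865509 (the z-rotation phases have unit modulus)

P=0.8655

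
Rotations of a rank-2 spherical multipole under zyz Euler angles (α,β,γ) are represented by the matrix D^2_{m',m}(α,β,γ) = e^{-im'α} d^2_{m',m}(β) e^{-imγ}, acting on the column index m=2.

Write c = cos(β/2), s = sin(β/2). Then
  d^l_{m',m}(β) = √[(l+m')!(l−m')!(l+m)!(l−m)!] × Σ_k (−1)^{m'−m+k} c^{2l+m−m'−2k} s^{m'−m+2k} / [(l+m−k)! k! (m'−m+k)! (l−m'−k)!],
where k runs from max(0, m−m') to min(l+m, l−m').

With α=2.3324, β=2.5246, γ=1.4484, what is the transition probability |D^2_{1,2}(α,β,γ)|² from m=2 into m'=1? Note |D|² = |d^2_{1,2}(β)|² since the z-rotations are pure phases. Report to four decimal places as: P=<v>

D^2_{1,2}(2.3324,2.5246,1.4484) = e^{-i·1·2.3324}·d^2_{1,2}(2.5246)·e^{-i·2·1.4484}. Compute d first:
c=cos(2.5246/2)=0.303626, s=sin(2.5246/2)=0.952791; N=√[6·1·24·1]=12.000000
Admissible k: 1..1 (factorial args all ≥0)
  k=1: (−1)^0·12.0000/(6)·0.3036^3·0.9528^1 = +0.053339
d^2_{1,2}(2.5246) = +0.053339
|D^2_{1,2}|² = |d^2_{1,2}(β)|² = (+0.053339)² = 0.002845 (the z-rotation phases have unit modulus)

P=0.0028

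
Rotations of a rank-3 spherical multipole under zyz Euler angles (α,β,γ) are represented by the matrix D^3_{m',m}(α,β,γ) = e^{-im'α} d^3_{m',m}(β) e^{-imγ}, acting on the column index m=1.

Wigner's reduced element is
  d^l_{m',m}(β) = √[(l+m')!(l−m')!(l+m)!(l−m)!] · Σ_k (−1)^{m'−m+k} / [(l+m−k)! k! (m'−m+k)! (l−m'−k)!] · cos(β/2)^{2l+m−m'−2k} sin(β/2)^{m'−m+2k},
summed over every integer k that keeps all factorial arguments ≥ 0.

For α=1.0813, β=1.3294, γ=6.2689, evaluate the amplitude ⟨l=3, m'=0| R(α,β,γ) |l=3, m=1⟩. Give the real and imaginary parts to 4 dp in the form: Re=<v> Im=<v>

D^3_{0,1}(1.0813,1.3294,6.2689) = e^{-i·0·1.0813}·d^3_{0,1}(1.3294)·e^{-i·1·6.2689}. Compute d first:
With c≡cos(β/2)=0.787102 and s≡sin(β/2)=0.616823, N=[6·6·24·2]^{1/2}=41.569219
k: max(0,(1)−(0))=1 … min(3+(1),3−(0))=3
  k=1: (−1)^0·41.5692/(12)·0.7871^5·0.6168^1 = +0.645514
  k=2: (−1)^1·41.5692/(4)·0.7871^3·0.6168^3 = -1.189286
  k=3: (−1)^2·41.5692/(12)·0.7871^1·0.6168^5 = +0.243458
d^3_{0,1}(1.3294) = +0.645514 -1.189286 +0.243458 = -0.300314
Phases: e^{-i·(0)·1.0813}=+1.000000+0.000000i, e^{-i·(1)·6.2689}=+0.999898+0.014285i ⇒ D=-0.300283-0.004290i

Re=-0.3003 Im=-0.0043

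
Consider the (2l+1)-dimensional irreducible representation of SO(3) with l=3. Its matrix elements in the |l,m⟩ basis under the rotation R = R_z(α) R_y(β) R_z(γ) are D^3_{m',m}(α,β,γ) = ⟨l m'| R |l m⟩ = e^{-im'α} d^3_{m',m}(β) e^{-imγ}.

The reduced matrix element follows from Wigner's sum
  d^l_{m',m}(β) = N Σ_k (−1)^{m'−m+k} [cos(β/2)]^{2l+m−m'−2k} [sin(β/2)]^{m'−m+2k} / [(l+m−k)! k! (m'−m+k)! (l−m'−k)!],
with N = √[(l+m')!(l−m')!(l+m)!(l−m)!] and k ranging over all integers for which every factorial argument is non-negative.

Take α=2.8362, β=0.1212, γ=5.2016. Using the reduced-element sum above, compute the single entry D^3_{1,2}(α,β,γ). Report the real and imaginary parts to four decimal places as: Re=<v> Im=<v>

Re=0.1473 Im=-0.1174

Split into d^3_{1,2}(β=0.1212) × two z-phases.
c=cos(0.1212/2)=0.998164, s=sin(0.1212/2)=0.060563; N=√[24·2·120·1]=75.894664
Admissible k: 1..2 (factorial args all ≥0)
  k=1: (−1)^0·75.8947/(24)·0.9982^5·0.0606^1 = +0.189765
  k=2: (−1)^1·75.8947/(12)·0.9982^3·0.0606^3 = -0.001397
d^3_{1,2}(0.1212) = +0.189765 -0.001397 = +0.188368
Attach z-rotation phases: D = e^{-i(1)(2.8362)}·(+0.188368)·e^{-i(2)(5.2016)} = +0.147292-0.117421i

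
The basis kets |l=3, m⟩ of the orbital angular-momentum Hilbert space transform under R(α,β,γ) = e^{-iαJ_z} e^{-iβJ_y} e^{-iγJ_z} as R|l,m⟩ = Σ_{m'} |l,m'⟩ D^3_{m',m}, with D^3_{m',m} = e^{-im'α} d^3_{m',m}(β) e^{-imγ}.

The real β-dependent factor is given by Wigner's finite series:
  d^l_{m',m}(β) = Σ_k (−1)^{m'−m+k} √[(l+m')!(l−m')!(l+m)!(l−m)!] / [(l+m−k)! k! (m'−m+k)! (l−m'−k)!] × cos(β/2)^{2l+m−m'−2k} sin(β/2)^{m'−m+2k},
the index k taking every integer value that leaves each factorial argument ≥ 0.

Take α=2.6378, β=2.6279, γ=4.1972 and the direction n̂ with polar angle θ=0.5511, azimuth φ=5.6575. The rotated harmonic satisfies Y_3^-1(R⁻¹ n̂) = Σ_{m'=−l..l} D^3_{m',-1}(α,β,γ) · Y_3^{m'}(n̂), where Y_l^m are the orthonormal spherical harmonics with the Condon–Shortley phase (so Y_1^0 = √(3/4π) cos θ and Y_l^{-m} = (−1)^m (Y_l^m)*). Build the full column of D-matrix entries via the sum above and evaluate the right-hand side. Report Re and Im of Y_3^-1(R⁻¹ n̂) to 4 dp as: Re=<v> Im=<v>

Re=-0.0927 Im=0.0023

Need the full column D^3_{m',-1} for m'=−3..3 at α=2.6378, β=2.6279, γ=4.1972.
cos(β/2)=0.254032, sin(β/2)=0.967196
d^3_{-3,-1}: single k=2 term ⇒ +0.015088;  D = +0.013548-0.006641i
d^3_{-2,-1}: k∈[1..2] ⇒ +0.003236 -0.093807 = -0.090572;  D = +0.090467+0.004348i
d^3_{-1,-1}: k∈[0..2] ⇒ +0.000269 -0.031165 +0.338832 = +0.307936;  D = +0.262230+0.161430i
d^3_{0,-1}: k∈[0..2] ⇒ -0.003544 +0.154141 -0.744819 = -0.594222;  D = +0.292773+0.517092i
d^3_{1,-1}: k∈[0..2] ⇒ +0.023374 -0.451776 +0.818628 = +0.390226;  D = +0.004447+0.390201i
d^3_{2,-1}: k∈[0..1] ⇒ -0.093807 +0.679923 = +0.586116;  D = +0.277080-0.516487i
d^3_{3,-1}: single k=0 term ⇒ +0.218715;  D = -0.183591+0.118873i
Y_3^{m'}(θ=0.5511,φ=5.6575) and Σ D·Y over m':
  (+0.0135-0.0066i)·(-0.0181+0.0571i)  (+0.0905+0.0043i)·(+0.0750+0.2266i)  (+0.2622+0.1614i)·(+0.3606+0.2606i)  (+0.2928+0.5171i)·(+0.2000+0.0000i)  (+0.0044+0.3902i)·(-0.3606+0.2606i)  (+0.2771-0.5165i)·(+0.0750-0.2266i)  (-0.1836+0.1189i)·(+0.0181+0.0571i)
Y_3^-1(R⁻¹ n̂) = -0.092679+0.002273i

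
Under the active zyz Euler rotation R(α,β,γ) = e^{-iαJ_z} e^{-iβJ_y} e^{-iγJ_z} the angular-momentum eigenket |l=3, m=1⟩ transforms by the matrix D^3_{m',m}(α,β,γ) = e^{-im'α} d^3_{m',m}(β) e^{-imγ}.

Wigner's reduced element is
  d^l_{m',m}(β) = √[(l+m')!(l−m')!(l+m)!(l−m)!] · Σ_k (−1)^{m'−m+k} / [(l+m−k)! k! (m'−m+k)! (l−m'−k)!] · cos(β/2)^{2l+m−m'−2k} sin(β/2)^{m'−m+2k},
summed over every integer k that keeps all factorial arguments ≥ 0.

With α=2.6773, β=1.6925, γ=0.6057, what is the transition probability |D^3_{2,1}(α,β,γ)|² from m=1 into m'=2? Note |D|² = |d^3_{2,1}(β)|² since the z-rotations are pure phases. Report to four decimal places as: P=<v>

P=0.2212

Split into d^3_{2,1}(β=1.6925) × two z-phases.
With c≡cos(β/2)=0.662796 and s≡sin(β/2)=0.748800, N=[120·1·24·2]^{1/2}=75.894664
k∈{0,1} keeps every argument non-negative
  k=0: (−1)^1·75.8947/(24)·0.6628^5·0.7488^1 = -0.302876
  k=1: (−1)^2·75.8947/(12)·0.6628^3·0.7488^3 = +0.773156
d^3_{2,1}(1.6925) = -0.302876 +0.773156 = +0.470280
|D^3_{2,1}|² = |d^3_{2,1}(β)|² = (+0.470280)² = 0.221163 (the z-rotation phases have unit modulus)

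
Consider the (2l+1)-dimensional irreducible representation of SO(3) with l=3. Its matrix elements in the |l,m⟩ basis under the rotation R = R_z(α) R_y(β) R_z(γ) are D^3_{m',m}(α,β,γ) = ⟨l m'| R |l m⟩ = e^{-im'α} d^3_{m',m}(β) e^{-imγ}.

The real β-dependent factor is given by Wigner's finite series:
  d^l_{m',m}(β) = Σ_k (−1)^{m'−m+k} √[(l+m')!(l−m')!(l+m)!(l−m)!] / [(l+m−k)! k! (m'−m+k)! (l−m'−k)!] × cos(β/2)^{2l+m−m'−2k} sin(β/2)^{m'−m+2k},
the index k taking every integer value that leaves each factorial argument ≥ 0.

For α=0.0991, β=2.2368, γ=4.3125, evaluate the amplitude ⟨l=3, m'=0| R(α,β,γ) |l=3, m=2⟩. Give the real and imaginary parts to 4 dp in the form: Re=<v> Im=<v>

Re=0.3645 Im=0.3751

D^3_{0,2}(0.0991,2.2368,4.3125) = e^{-i·0·0.0991}·d^3_{0,2}(2.2368)·e^{-i·2·4.3125}. Compute d first:
c=cos(2.2368/2)=0.437122, s=sin(2.2368/2)=0.899402; N=√[6·6·120·1]=65.726707
The bounds max(0,m−m')=2 and min(l+m,l−m')=3 give 2 terms
  k=2: (−1)^0·65.7267/(12)·0.4371^4·0.8994^2 = +0.161763
  k=3: (−1)^1·65.7267/(12)·0.4371^2·0.8994^4 = -0.684829
d^3_{0,2}(2.2368) = +0.161763 -0.684829 = -0.523065
D = (+1.000000+0.000000i)·(-0.523065)·(-0.696866-0.717201i) = +0.364507+0.375143i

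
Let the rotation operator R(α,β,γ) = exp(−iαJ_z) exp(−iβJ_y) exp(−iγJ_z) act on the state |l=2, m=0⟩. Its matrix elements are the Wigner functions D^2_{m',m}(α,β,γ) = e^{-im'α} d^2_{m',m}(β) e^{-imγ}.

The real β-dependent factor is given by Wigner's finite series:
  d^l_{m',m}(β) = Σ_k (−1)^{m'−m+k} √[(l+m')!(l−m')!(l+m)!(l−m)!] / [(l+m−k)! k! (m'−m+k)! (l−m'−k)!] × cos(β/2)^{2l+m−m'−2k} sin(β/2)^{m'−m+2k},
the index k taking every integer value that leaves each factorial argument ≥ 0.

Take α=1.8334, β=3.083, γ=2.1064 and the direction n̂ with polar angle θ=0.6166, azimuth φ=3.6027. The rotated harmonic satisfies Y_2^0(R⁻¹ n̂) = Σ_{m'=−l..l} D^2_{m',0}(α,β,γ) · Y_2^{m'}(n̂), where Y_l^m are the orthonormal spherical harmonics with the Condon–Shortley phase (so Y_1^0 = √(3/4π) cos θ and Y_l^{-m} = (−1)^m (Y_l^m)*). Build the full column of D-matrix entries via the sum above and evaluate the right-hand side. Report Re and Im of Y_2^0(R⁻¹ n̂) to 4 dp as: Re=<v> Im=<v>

Need the full column D^2_{m',0} for m'=−2..2 at α=1.8334, β=3.083, γ=2.1064.
cos(β/2)=0.029292, sin(β/2)=0.999571
d^2_{-2,0}: single k=2 term ⇒ +0.002100;  D = -0.001817-0.001053i
d^2_{-1,0}: k∈[1..2] ⇒ +0.000062 -0.071658 = -0.071597;  D = +0.018586-0.069142i
d^2_{0,0}: k∈[0..2] ⇒ +0.000001 -0.003429 +0.998285 = +0.994856;  D = +0.994856+0.000000i
d^2_{1,0}: k∈[0..1] ⇒ -0.000062 +0.071658 = +0.071597;  D = -0.018586-0.069142i
d^2_{2,0}: single k=0 term ⇒ +0.002100;  D = -0.001817+0.001053i
Y_2^{m'}(θ=0.6166,φ=3.6027) and Σ D·Y over m':
  (-0.0018-0.0011i)·(+0.0780-0.1029i)  (+0.0186-0.0691i)·(-0.3264+0.1622i)  (+0.9949+0.0000i)·(+0.3144+0.0000i)  (-0.0186-0.0691i)·(+0.3264+0.1622i)  (-0.0018+0.0011i)·(+0.0780+0.1029i)
Y_2^0(R⁻¹ n̂) = +0.322566-0.000000i

Re=0.3226 Im=0.0000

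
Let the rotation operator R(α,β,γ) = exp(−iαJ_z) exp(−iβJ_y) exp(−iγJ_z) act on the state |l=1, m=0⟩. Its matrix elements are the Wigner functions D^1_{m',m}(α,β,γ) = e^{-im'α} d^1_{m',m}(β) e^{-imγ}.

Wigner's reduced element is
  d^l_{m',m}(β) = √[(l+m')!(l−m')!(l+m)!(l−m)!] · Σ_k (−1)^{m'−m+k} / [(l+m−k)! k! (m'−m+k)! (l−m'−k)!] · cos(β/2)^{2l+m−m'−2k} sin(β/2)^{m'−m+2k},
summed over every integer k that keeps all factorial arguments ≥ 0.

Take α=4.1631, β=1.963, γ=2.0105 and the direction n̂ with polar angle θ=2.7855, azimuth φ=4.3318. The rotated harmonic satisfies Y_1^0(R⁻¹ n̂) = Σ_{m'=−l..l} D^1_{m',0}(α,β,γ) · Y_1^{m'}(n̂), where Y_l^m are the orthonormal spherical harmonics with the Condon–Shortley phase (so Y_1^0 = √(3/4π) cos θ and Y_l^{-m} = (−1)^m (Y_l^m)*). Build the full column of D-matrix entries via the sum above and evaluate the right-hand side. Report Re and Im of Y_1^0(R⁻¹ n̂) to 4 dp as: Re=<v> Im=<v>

Re=0.3302 Im=0.0000

Need the full column D^1_{m',0} for m'=−1..1 at α=4.1631, β=1.963, γ=2.0105.
cos(β/2)=0.555776, sin(β/2)=0.831332
d^1_{-1,0}: single k=1 term ⇒ +0.653415;  D = -0.341136-0.557295i
d^1_{0,0}: k∈[0..1] ⇒ +0.308887 -0.691113 = -0.382226;  D = -0.382226+0.000000i
d^1_{1,0}: single k=0 term ⇒ -0.653415;  D = +0.341136-0.557295i
Y_1^{m'}(θ=2.7855,φ=4.3318) and Σ D·Y over m':
  (-0.3411-0.5573i)·(-0.0447+0.1118i)  (-0.3822+0.0000i)·(-0.4580+0.0000i)  (+0.3411-0.5573i)·(+0.0447+0.1118i)
Y_1^0(R⁻¹ n̂) = +0.330206+0.000000i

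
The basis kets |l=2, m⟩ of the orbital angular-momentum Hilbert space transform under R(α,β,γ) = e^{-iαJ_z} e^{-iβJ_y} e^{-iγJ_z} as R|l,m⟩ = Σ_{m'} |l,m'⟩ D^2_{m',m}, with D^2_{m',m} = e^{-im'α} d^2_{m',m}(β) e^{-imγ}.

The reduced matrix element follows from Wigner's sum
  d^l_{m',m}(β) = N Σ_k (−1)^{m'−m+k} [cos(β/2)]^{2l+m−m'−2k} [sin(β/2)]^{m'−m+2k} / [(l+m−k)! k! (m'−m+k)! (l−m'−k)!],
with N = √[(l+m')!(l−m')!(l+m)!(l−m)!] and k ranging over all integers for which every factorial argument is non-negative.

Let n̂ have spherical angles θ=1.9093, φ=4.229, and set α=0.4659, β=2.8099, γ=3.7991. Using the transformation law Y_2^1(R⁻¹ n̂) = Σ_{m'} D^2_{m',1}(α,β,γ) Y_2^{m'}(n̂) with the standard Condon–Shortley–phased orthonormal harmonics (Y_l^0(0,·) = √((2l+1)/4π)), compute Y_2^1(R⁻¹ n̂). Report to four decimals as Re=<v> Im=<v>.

Need the full column D^2_{m',1} for m'=−2..2 at α=0.4659, β=2.8099, γ=3.7991.
cos(β/2)=0.165087, sin(β/2)=0.986279
d^2_{-2,1}: single k=3 term ⇒ +0.316769;  D = -0.304927-0.085802i
d^2_{-1,1}: k∈[2..3] ⇒ +0.079533 -0.946235 = -0.866702;  D = +0.850841-0.165052i
d^2_{0,1}: k∈[1..2] ⇒ +0.010870 -0.387961 = -0.377091;  D = +0.298475-0.230458i
d^2_{1,1}: k∈[0..1] ⇒ +0.000743 -0.079533 = -0.078790;  D = +0.034086-0.071036i
d^2_{2,1}: single k=0 term ⇒ -0.008875;  D = -0.000164-0.008873i
Y_2^{m'}(θ=1.9093,φ=4.229) and Σ D·Y over m':
  (-0.3049-0.0858i)·(-0.1952-0.2829i)  (+0.8508-0.1651i)·(+0.1125-0.2143i)  (+0.2985-0.2305i)·(-0.2111+0.0000i)  (+0.0341-0.0710i)·(-0.1125-0.2143i)  (-0.0002-0.0089i)·(-0.1952+0.2829i)
Y_2^1(R⁻¹ n̂) = +0.016074-0.046853i

Re=0.0161 Im=-0.0469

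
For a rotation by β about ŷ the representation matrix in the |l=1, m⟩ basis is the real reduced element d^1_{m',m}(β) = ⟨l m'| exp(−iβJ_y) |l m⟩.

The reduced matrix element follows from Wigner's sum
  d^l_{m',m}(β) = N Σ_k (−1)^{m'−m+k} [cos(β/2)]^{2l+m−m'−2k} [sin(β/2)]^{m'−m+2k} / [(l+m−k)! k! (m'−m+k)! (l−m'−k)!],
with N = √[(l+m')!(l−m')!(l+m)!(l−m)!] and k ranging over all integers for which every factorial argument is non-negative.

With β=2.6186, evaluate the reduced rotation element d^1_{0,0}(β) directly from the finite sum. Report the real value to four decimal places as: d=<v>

d^1_{0,0}(β=2.6186) via Wigner's sum:
Half-angle: c=0.258526, s=0.966004. N=√(1·1·1·1)=1.000000
The bounds max(0,m−m')=0 and min(l+m,l−m')=1 give 2 terms
  k=0: (−1)^0·1.0000/(1)·0.2585^2·0.9660^0 = +0.066836
  k=1: (−1)^1·1.0000/(1)·0.2585^0·0.9660^2 = -0.933164
d^1_{0,0}(2.6186) = +0.066836 -0.933164 = -0.866328

d=-0.8663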